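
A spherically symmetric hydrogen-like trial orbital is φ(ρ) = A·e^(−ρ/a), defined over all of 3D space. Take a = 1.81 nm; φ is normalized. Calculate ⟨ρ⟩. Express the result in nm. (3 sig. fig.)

By definition ⟨ρ⟩ = ∫ ρ |φ(ρ)|² 4πρ² dρ.
Since the A² factors cancel between numerator and denominator, ⟨ρ⟩ = 3·a/2.
Putting a = 1.81 gives 2.715.

⟨ρ⟩ ≈ 2.72 nm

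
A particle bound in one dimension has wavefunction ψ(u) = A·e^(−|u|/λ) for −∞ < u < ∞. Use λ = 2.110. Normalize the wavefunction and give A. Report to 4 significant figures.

A ≈ 0.6884

Normalization requires ∫|ψ|² du = 1, integrated from −∞ to ∞.
Carrying out the integral gives A² · λ.
Hence A² = 1/[λ].
Substituting λ = 2.110 gives A² = 0.47393, so A = 0.68843.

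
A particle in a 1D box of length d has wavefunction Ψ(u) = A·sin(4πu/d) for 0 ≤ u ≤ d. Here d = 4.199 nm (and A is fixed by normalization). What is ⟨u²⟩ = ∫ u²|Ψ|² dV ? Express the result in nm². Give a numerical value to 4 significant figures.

⟨u^2⟩ ≈ 5.821 nm^2

⟨u²⟩ = ∫ u^2 |Ψ|² du over the full domain.
With ∫₀^d sin²(nπu/d) du = d/2, evaluating both integrals, ⟨u²⟩ = -d^2/(32·π^2) + d^2/3.
With d = 4.199, ⟨u^2⟩ = 5.8214.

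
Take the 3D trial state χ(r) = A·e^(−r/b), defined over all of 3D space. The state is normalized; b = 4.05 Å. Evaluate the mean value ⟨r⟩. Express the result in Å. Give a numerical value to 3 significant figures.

⟨r⟩ ≈ 6.08 Å

By definition ⟨r⟩ = ∫ r |χ(r)|² 4πr² dr.
Using ∫₀^∞ rⁿ e^(−αr) dr = n!/αⁿ⁺¹, since the A² factors cancel between numerator and denominator, ⟨r⟩ = 3·b/2.
With b = 4.05, ⟨r⟩ = 6.075.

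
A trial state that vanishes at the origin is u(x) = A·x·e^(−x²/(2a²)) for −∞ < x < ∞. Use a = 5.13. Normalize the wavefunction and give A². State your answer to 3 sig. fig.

A^2 ≈ 0.00836

The normalization condition is ∫|u|² dx = 1 from −∞ to ∞.
With u = A·x·e^(−x²/(2a²)), the integral evaluates to A²·[√(π)·a^3/2].
So A² = (√(π)·a^3/2)^(−1).
With a = 5.13: A² = 0.008358 and A = 0.09142.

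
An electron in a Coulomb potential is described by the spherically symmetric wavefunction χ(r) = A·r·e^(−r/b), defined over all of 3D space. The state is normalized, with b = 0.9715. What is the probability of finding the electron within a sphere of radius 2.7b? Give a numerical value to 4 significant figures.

P ≈ 0.6267

With dV = 4πr²dr, the probability is ∫|χ|² dV over r ≤ 2.7b.
Normalization gives A² = 1/(3·π·b^5).
Let u = r/b; then A², 4π and the length scale all cancel, so P = ∫_{0}^{2.7} u^4·e^(-2·u) du ÷ ∫_{0}^{∞} u^4·e^(-2·u) du.
Using ∫ u^4·e^(-2·u) du = -(u^4/2 + u^3 + 3·u^2/2 + 3·u/2 + 3/4)·e^(-2·u), the numerator is ≈ 0.470017 and the denominator is 3/4.
Taking the ratio yields P = 0.62669.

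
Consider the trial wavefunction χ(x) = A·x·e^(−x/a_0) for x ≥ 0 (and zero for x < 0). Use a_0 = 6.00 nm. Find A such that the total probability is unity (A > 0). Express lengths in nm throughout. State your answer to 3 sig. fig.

Normalization requires ∫|χ|² dx = 1, integrated from 0 to ∞.
Using ∫₀^∞ xⁿ e^(−αx) dx = n!/αⁿ⁺¹, ∫|χ|² dx = A²·(a_0^3/4).
So A² = (a_0^3/4)^(−1).
Plugging in a_0 = 6.00 yields A = 0.1361.

A ≈ 0.136 nm^(-3/2)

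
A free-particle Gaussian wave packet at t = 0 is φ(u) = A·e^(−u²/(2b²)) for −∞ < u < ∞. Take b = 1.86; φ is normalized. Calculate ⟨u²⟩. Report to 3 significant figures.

⟨u^2⟩ ≈ 1.73

⟨u²⟩ = ∫ u^2 |φ|² du over the full domain.
Differentiating ∫e^(−αu²) du = √(π/α) under α to get the higher moments, the ratio of the moment integral to the normalization integral gives ⟨u²⟩ = b^2/2.
With b = 1.86, ⟨u^2⟩ = 1.730.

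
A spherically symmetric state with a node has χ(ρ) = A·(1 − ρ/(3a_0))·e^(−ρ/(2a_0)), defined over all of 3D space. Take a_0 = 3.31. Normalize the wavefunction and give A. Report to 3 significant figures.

Require ∫ |χ|² 4πρ² dρ = 1 over the whole domain.
(Spherical symmetry: dV = 4πρ² dρ.)
Carrying out the integral gives A² · 8·π·a_0^3/3.
With a_0 = 3.31: A² = 0.003292 and A = 0.05737.

A ≈ 0.0574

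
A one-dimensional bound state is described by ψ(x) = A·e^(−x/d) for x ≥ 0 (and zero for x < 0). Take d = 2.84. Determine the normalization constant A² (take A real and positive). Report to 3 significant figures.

Require ∫ |ψ|² dx = 1 over the whole domain.
Recall ∫₀^∞ x^m e^(−x/β) dx = m!·β^(m+1), carrying out the integral gives A² · d/2.
Setting this equal to 1 gives A² = 1/(d/2).
Plugging in d = 2.84 yields A = 0.8392.

A^2 ≈ 0.704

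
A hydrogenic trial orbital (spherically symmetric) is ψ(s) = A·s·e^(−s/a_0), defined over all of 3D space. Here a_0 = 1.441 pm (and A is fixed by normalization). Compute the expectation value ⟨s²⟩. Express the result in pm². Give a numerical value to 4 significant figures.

⟨s^2⟩ ≈ 15.57 pm^2

The expectation value is the |ψ|²-weighted average of s^2: ∫ s^2|ψ|² 4πs² ds.
With ∫₀^∞ s^6 e^(−αs) ds = 6!/α^7, evaluating both integrals, ⟨s²⟩ = 15·a_0^2/2.
With a_0 = 1.441, ⟨s^2⟩ = 15.574.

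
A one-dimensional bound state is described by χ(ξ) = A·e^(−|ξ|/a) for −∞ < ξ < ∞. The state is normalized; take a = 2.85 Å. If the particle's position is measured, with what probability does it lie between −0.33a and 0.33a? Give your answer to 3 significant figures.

P ≈ 0.483

The probability is P = ∫ |χ|² dξ over [−0.33a, 0.33a].
With A² fixed by ∫|χ|² = 1, i.e. A² = (a)^(−1), substitute and integrate.
By symmetry take twice the ξ ≥ 0 contribution in numerator and denominator; the 2's cancel. Substituting u = ξ/a, A² and the length scale cancel in the ratio: P = ∫_{0}^{0.33} e^(-2·u) du / ∫_{0}^{∞} e^(-2·u) du.
With ∫ e^(-2·u) du = -e^(-2·u)/2 + C, the region integral is 1/2 - e^(-33/50)/2 and the full one is 1/2.
This works out to P = 0.4831.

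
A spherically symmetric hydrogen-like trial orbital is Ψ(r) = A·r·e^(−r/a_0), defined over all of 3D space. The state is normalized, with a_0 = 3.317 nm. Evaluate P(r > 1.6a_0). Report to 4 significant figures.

P ≈ 0.7806

Integrate the radial probability density 4πr²|Ψ|² over r > 1.6a_0.
The full normalization integral is A²·[3·π·a_0^5] = 1, fixing A².
Substituting u = r/a_0, A², 4π and the length scale all cancel in the ratio: P = ∫_{1.6}^{∞} u^4·e^(-2·u) du / ∫_{0}^{∞} u^4·e^(-2·u) du.
Using ∫ u^4·e^(-2·u) du = -(u^4/2 + u^3 + 3·u^2/2 + 3·u/2 + 3/4)·e^(-2·u), the numerator is ≈ 0.585459 and the denominator is 3/4.
Taking the ratio yields P = 0.78061.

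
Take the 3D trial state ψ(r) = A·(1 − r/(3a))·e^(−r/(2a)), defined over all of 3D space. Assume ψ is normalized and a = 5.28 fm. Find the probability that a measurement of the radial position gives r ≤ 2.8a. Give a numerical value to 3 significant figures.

P ≈ 0.353

Integrate the radial probability density 4πr²|ψ|² over r ≤ 2.8a.
A² is fixed by ∫₀^∞ 4πr²|ψ|² dr = 1, i.e. A² = (8·π·a^3/3)^(−1).
Let u = r/a; then A², 4π and the length scale all cancel, so P = ∫_{0}^{2.8} u^2·(1 - u/3)^2·e^(-u) du ÷ ∫_{0}^{∞} u^2·(1 - u/3)^2·e^(-u) du.
Using ∫ u^2·(1 - u/3)^2·e^(-u) du = (-u^4 + 2·u^3 - 3·u^2 - 6·u - 6)·e^(-u)/9, the numerator is ≈ 0.23504 and the denominator is 2/3.
Taking the ratio yields P = 0.3526.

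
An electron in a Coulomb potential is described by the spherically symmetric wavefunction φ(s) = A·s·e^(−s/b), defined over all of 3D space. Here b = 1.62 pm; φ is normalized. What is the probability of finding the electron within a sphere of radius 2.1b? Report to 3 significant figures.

P ≈ 0.410

With dV = 4πs²ds, the probability is ∫|φ|² dV over s ≤ 2.1b.
A² is fixed by ∫₀^∞ 4πs²|φ|² ds = 1, i.e. A² = (3·π·b^5)^(−1).
Substituting u = s/b, A², 4π and the length scale all cancel in the ratio: P = ∫_{0}^{2.1} u^4·e^(-2·u) du / ∫_{0}^{∞} u^4·e^(-2·u) du.
Using ∫ u^4·e^(-2·u) du = -(u^4/2 + u^3 + 3·u^2/2 + 3·u/2 + 3/4)·e^(-2·u), the numerator is ≈ 0.30763 and the denominator is 3/4.
The region integral divided by the full integral gives P = 0.4102.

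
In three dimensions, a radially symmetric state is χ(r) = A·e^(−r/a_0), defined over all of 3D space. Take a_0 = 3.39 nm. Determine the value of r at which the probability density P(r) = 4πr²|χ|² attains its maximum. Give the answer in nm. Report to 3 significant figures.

r ≈ 3.39 nm

The maximum of P(r) = 4πr²|χ|² occurs where its derivative vanishes.
This gives r = a_0.
With a_0 = 3.39, the most probable radial distance is 3.390 nm.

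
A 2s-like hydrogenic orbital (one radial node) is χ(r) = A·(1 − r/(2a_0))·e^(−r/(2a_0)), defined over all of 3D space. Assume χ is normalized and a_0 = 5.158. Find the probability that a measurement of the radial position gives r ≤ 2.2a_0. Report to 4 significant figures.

P = ∫ |χ|² 4πr² dr over r ≤ 2.2a_0.
Normalization gives A² = 1/(8·π·a_0^3).
Let u = r/a_0; then A², 4π and the length scale all cancel, so P = ∫_{0}^{2.2} u^2·(1 - u/2)^2·e^(-u) du ÷ ∫_{0}^{∞} u^2·(1 - u/2)^2·e^(-u) du.
Using ∫ u^2·(1 - u/2)^2·e^(-u) du = -(u^4/4 + u^2 + 2·u + 2)·e^(-u), the numerator is ≈ 0.105665 and the denominator is 2.
This evaluates to P = 0.052832.

P ≈ 0.05283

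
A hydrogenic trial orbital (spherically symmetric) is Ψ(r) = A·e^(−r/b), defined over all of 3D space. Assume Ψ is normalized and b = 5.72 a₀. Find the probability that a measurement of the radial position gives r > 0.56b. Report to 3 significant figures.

P = ∫ |Ψ|² 4πr² dr over r > 0.56b.
A² is fixed by ∫₀^∞ 4πr²|Ψ|² dr = 1, i.e. A² = (π·b^3)^(−1).
Substituting u = r/b, A², 4π and the length scale all cancel in the ratio: P = ∫_{0.56}^{∞} u^2·e^(-2·u) du / ∫_{0}^{∞} u^2·e^(-2·u) du.
An antiderivative of u^2·e^(-2·u) is -(2·u^2 + 2·u + 1)·e^(-2·u)/4; evaluating from 0.56 to ∞ gives 1717·e^(-28/25)/2500, while the full integral is 1/4.
Taking the ratio yields P = 0.8964.

P ≈ 0.896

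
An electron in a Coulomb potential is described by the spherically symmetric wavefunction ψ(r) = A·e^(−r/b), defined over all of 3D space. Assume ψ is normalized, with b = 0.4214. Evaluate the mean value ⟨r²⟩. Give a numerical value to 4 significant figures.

⟨r^2⟩ ≈ 0.5327

By definition ⟨r²⟩ = ∫ r^2 |ψ(r)|² 4πr² dr.
With ∫₀^∞ r^4 e^(−αr) dr = 4!/α^5, the ratio of the moment integral to the normalization integral gives ⟨r²⟩ = 3·b^2.
With b = 0.4214, ⟨r^2⟩ = 0.53273.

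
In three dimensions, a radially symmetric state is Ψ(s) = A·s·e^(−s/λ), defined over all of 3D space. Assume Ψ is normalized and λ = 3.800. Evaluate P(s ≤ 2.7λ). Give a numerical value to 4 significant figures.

P = ∫ |Ψ|² 4πs² ds over s ≤ 2.7λ.
A² is fixed by ∫₀^∞ 4πs²|Ψ|² ds = 1, i.e. A² = (3·π·λ^5)^(−1).
Let u = s/λ; then A², 4π and the length scale all cancel, so P = ∫_{0}^{2.7} u^4·e^(-2·u) du ÷ ∫_{0}^{∞} u^4·e^(-2·u) du.
Using ∫ u^4·e^(-2·u) du = -(u^4/2 + u^3 + 3·u^2/2 + 3·u/2 + 3/4)·e^(-2·u), the numerator is ≈ 0.470017 and the denominator is 3/4.
The region integral divided by the full integral gives P = 0.62669.

P ≈ 0.6267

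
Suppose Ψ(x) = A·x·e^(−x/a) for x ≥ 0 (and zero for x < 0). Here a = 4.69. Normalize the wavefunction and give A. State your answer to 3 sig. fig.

A ≈ 0.197

Require ∫ |Ψ|² dx = 1 over the whole domain.
The integral (without the A² prefactor) comes out to a^3/4.
Plugging in a = 4.69 yields A = 0.1969.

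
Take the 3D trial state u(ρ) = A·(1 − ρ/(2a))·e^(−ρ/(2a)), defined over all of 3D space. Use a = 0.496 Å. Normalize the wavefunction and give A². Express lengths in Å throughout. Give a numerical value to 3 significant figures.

Require ∫ |u|² 4πρ² dρ = 1 over the whole domain.
(Spherical symmetry: dV = 4πρ² dρ.)
With u = A·(1 − ρ/(2a))·e^(−ρ/(2a)), the integral evaluates to A²·[8·π·a^3].
So A² = (8·π·a^3)^(−1).
Substituting a = 0.496 gives A² = 0.3261, so A = 0.5710.

A^2 ≈ 0.326 Å^(-3)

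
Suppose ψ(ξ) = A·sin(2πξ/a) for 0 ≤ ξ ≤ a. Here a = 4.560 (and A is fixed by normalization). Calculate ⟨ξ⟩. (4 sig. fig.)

⟨ξ⟩ ≈ 2.280

The expectation value is the |ψ|²-weighted average of ξ: ∫ ξ|ψ|² dξ.
With ∫₀^a sin²(nπξ/a) dξ = a/2, the ratio of the moment integral to the normalization integral gives ⟨ξ⟩ = a/2.
Putting a = 4.560 gives 2.2800.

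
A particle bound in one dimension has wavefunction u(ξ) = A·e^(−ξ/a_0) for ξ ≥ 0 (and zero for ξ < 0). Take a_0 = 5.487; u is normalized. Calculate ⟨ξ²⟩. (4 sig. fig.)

⟨ξ²⟩ = ∫ ξ^2 |u|² dξ over the full domain.
The ratio of the moment integral to the normalization integral gives ⟨ξ²⟩ = a_0^2/2.
With a_0 = 5.487, ⟨ξ^2⟩ = 15.054.

⟨ξ^2⟩ ≈ 15.05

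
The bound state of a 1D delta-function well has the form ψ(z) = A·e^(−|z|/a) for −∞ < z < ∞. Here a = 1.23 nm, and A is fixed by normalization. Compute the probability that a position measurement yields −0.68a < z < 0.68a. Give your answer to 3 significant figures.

P ≈ 0.743

The probability is P = ∫ |ψ|² dz over [−0.68a, 0.68a].
Since A² = 1/(a), this is the region integral divided by the full normalization integral.
Both integrals are even about z = 0, so only the z ≥ 0 halves are needed (the factors of 2 cancel). Substituting u = z/a, A² and the length scale cancel in the ratio: P = ∫_{0}^{0.68} e^(-2·u) du / ∫_{0}^{∞} e^(-2·u) du.
An antiderivative of e^(-2·u) is -e^(-2·u)/2; evaluating from 0 to 0.68 gives 1/2 - e^(-34/25)/2, while the full integral is 1/2.
Evaluating gives P = 0.7433.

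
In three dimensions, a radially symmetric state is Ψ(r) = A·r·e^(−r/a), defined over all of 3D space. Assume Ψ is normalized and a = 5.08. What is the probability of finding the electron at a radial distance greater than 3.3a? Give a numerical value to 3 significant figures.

Integrate the radial probability density 4πr²|Ψ|² over r > 3.3a.
The full normalization integral is A²·[3·π·a^5] = 1, fixing A².
In terms of u = r/a (A², 4π and the length scale all cancel between numerator and denominator), P = [∫_{3.3}^{∞} u^4·e^(-2·u) du] / [∫_{0}^{∞} u^4·e^(-2·u) du].
With ∫ u^4·e^(-2·u) du = -(u^4/2 + u^3 + 3·u^2/2 + 3·u/2 + 3/4)·e^(-2·u) + C, the region integral is ≈ 0.15953 and the full one is 3/4.
Taking the ratio yields P = 0.2127.

P ≈ 0.213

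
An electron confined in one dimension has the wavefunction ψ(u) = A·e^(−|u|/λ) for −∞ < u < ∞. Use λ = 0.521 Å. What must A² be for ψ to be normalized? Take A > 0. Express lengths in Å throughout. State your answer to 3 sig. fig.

Require ∫ |ψ|² du = 1 over the whole domain.
Recall ∫₀^∞ u^m e^(−u/β) du = m!·β^(m+1), the integral (without the A² prefactor) comes out to λ.
With λ = 0.521: A² = 1.919 and A = 1.385.

A^2 ≈ 1.92 Å^(-1)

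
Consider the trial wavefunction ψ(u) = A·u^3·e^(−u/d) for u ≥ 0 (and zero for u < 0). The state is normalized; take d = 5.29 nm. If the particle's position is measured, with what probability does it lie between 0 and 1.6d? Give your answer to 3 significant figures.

P ≈ 0.0446

P = ∫_{0}^{1.6d} |ψ(u)|² du.
The normalization integral ∫|ψ|²du over the whole domain equals 45·d^7/8·A², and A² cancels in the ratio.
Substituting t = u/d, A² and the length scale cancel in the ratio: P = ∫_{0}^{1.6} t^6·e^(-2·t) dt / ∫_{0}^{∞} t^6·e^(-2·t) dt.
Using ∫ t^6·e^(-2·t) dt = -(4·t^6 + 12·t^5 + 30·t^4 + 60·t^3 + 90·t^2 + 90·t + 45)·e^(-2·t)/8, the numerator is ≈ 0.25098 and the denominator is 45/8.
Evaluating gives P = 0.04462.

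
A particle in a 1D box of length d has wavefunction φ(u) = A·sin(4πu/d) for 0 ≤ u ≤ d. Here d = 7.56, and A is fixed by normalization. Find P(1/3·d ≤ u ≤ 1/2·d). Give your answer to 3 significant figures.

|φ|² is the probability density, so P = ∫_{1/3·d}^{1/2·d} |φ|² du.
The normalization integral ∫|φ|²du over the whole domain equals d/2·A², and A² cancels in the ratio.
Let t = u/d; then A² and the length scale cancel, so P = ∫_{1/3}^{1/2} sin(4·π·t)^2 dt ÷ ∫_{0}^{1} sin(4·π·t)^2 dt.
An antiderivative of sin(4·π·t)^2 is t/2 - sin(4·π·t)·cos(4·π·t)/(8·π); evaluating from 1/3 to 1/2 gives √(3)/(32·π) + 1/12, while the full integral is 1/2.
Taking the ratio, P = (√(3)/16 + π/6)/π.

P ≈ 0.201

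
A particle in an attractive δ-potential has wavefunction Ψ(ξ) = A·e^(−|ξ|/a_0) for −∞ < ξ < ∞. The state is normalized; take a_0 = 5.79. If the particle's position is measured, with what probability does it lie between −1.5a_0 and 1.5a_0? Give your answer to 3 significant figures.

|Ψ|² is the probability density, so P = ∫_{−1.5a_0}^{1.5a_0} |Ψ|² dξ.
Since A² = 1/(a_0), this is the region integral divided by the full normalization integral.
By symmetry take twice the ξ ≥ 0 contribution in numerator and denominator; the 2's cancel. In terms of u = ξ/a_0 (A² and the length scale cancel between numerator and denominator), P = [∫_{0}^{1.5} e^(-2·u) du] / [∫_{0}^{∞} e^(-2·u) du].
Using ∫ e^(-2·u) du = -e^(-2·u)/2, the numerator is 1/2 - e^(-3)/2 and the denominator is 1/2.
Taking the ratio, P = 0.9502.

P ≈ 0.950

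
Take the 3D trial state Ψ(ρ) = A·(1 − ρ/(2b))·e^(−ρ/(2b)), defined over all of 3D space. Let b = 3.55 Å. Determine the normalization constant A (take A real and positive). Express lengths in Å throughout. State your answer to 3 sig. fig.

A ≈ 0.0298 Å^(-3/2)

We need A² ∫|f|² 4πρ² dρ = 1, taking the integral from 0 to ∞.
∫|Ψ|² 4πρ² dρ = A²·(8·π·b^3).
Hence A² = 1/[8·π·b^3].
Substituting b = 3.55 gives A² = 0.0008894, so A = 0.02982.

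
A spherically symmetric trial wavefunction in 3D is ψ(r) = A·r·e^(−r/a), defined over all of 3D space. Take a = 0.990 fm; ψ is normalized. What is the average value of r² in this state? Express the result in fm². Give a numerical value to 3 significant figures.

⟨r^2⟩ ≈ 7.35 fm^2

⟨r²⟩ = ∫ r^2 |ψ|² 4πr² dr over the full domain.
Evaluating both integrals, ⟨r²⟩ = 15·a^2/2.
With a = 0.990, ⟨r^2⟩ = 7.351.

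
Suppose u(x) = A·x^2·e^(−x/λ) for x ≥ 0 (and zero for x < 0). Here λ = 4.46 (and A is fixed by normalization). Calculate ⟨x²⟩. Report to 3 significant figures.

⟨x^2⟩ ≈ 149

By definition ⟨x²⟩ = ∫ x^2 |u(x)|² dx.
Evaluating both integrals, ⟨x²⟩ = 15·λ^2/2.
Putting λ = 4.46 gives 149.2.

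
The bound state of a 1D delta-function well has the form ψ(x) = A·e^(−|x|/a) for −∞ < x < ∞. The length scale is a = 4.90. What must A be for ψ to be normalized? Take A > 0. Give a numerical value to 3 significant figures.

Require ∫ |ψ|² dx = 1 over the whole domain.
Recall ∫₀^∞ x^m e^(−x/β) dx = m!·β^(m+1), ∫|ψ|² dx = A²·(a).
Plugging in a = 4.90 yields A = 0.4518.

A ≈ 0.452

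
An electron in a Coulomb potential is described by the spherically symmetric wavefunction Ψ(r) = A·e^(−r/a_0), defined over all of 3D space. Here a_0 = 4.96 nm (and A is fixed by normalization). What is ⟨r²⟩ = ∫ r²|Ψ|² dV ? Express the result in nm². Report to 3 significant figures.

By definition ⟨r²⟩ = ∫ r^2 |Ψ(r)|² 4πr² dr.
With ∫₀^∞ r^4 e^(−αr) dr = 4!/α^5, evaluating both integrals, ⟨r²⟩ = 3·a_0^2.
Putting a_0 = 4.96 gives 73.80.

⟨r^2⟩ ≈ 73.8 nm^2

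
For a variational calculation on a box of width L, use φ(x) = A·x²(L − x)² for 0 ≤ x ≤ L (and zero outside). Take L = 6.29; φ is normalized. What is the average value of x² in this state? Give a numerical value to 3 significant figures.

⟨x^2⟩ ≈ 10.8

By definition ⟨x²⟩ = ∫ x^2 |φ(x)|² dx.
Expanding the polynomial and integrating term by term, evaluating both integrals, ⟨x²⟩ = 3·L^2/11.
Putting L = 6.29 gives 10.79.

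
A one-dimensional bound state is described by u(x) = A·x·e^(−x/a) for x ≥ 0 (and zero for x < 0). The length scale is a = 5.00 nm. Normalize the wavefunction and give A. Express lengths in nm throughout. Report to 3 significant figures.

The normalization condition is ∫|u|² dx = 1 from 0 to ∞.
With ∫₀^∞ x^2 e^(−αx) dx = 2!/α^3, carrying out the integral gives A² · a^3/4.
Hence A² = 1/[a^3/4].
Plugging in a = 5.00 yields A = 0.1789.

A ≈ 0.179 nm^(-3/2)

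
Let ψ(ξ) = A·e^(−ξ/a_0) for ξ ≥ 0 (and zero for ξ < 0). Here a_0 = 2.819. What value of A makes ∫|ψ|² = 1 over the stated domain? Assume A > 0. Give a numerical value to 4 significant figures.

A ≈ 0.8423

Normalization requires ∫|ψ|² dξ = 1, integrated from 0 to ∞.
With ∫₀^∞ ξ^0 e^(−αξ) dξ = 0!/α^1, with ψ = A·e^(−ξ/a_0), the integral evaluates to A²·[a_0/2].
Plugging in a_0 = 2.819 yields A = 0.84230.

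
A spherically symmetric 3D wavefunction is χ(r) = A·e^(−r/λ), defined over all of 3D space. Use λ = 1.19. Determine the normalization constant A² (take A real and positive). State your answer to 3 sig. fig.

A^2 ≈ 0.189

Normalization requires ∫|χ|² 4πr² dr = 1, integrated from 0 to ∞.
In 3D with spherical symmetry the volume element is 4πr² dr.
With ∫₀^∞ r^2 e^(−αr) dr = 2!/α^3, ∫|χ|² 4πr² dr = A²·(π·λ^3).
Setting this equal to 1 gives A² = 1/(π·λ^3).
Substituting λ = 1.19 gives A² = 0.1889, so A = 0.4346.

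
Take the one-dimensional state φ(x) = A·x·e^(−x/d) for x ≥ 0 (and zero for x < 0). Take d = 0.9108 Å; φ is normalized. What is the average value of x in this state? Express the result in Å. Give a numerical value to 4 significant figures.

⟨x⟩ = ∫ x |φ|² dx over the full domain.
Since the A² factors cancel between numerator and denominator, ⟨x⟩ = 3·d/2.
Putting d = 0.9108 gives 1.3662.

⟨x⟩ ≈ 1.366 Å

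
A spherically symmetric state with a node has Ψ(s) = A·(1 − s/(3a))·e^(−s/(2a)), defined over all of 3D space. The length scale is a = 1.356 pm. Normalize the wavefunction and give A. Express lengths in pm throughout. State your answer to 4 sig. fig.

Normalization requires ∫|Ψ|² 4πs² ds = 1, integrated from 0 to ∞.
The angular integral contributes 4π, leaving ∫₀^∞ s²|Ψ|² ds.
With ∫₀^∞ s^4 e^(−αs) ds = 4!/α^5, the integral (without the A² prefactor) comes out to 8·π·a^3/3.
So A² = (8·π·a^3/3)^(−1).
Plugging in a = 1.356 yields A = 0.21880.

A ≈ 0.2188 pm^(-3/2)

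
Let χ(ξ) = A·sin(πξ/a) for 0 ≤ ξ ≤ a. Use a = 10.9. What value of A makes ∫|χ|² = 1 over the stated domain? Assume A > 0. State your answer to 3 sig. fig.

A ≈ 0.428

Normalization requires ∫|χ|² dξ = 1, integrated from 0 to a.
With χ = A·sin(πξ/a), the integral evaluates to A²·[a/2].
So A² = (a/2)^(−1).
With a = 10.9: A² = 0.1835 and A = 0.4284.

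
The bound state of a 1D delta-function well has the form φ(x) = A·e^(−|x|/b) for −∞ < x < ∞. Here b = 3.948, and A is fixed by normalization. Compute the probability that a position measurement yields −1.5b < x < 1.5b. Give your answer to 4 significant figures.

P ≈ 0.9502

The probability is P = ∫ |φ|² dx over [−1.5b, 1.5b].
The normalization integral ∫|φ|²dx over the whole domain equals b·A², and A² cancels in the ratio.
By symmetry take twice the x ≥ 0 contribution in numerator and denominator; the 2's cancel. Substituting u = x/b, A² and the length scale cancel in the ratio: P = ∫_{0}^{1.5} e^(-2·u) du / ∫_{0}^{∞} e^(-2·u) du.
Using ∫ e^(-2·u) du = -e^(-2·u)/2, the numerator is 1/2 - e^(-3)/2 and the denominator is 1/2.
This works out to P = 0.95021.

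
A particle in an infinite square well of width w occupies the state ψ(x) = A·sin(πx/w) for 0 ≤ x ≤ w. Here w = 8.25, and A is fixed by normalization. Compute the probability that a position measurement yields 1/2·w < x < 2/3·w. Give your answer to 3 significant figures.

P = ∫_{1/2·w}^{2/3·w} |ψ(x)|² dx.
The normalization integral ∫|ψ|²dx over the whole domain equals w/2·A², and A² cancels in the ratio.
Substituting u = x/w, A² and the length scale cancel in the ratio: P = ∫_{1/2}^{2/3} sin(π·u)^2 du / ∫_{0}^{1} sin(π·u)^2 du.
An antiderivative of sin(π·u)^2 is u/2 - sin(2·π·u)/(4·π); evaluating from 1/2 to 2/3 gives √(3)/(8·π) + 1/12, while the full integral is 1/2.
Taking the ratio, P = (√(3)/4 + π/6)/π.

P ≈ 0.304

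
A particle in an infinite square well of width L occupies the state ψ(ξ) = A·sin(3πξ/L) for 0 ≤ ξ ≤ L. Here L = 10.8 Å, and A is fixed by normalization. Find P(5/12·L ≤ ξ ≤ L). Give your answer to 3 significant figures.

P ≈ 0.636

The probability is P = ∫ |ψ|² dξ over [5/12·L, L].
Since A² = 1/(L/2), this is the region integral divided by the full normalization integral.
Substituting u = ξ/L, A² and the length scale cancel in the ratio: P = ∫_{5/12}^{1} sin(3·π·u)^2 du / ∫_{0}^{1} sin(3·π·u)^2 du.
Using ∫ sin(3·π·u)^2 du = u/2 - sin(6·π·u)/(12·π), the numerator is 1/(12·π) + 7/24 and the denominator is 1/2.
Evaluating gives P = (2 + 7·π)/(12·π).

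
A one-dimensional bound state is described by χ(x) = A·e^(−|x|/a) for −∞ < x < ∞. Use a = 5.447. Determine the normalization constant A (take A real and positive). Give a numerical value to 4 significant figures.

Require ∫ |χ|² dx = 1 over the whole domain.
Recall ∫₀^∞ x^m e^(−x/β) dx = m!·β^(m+1), carrying out the integral gives A² · a.
Setting this equal to 1 gives A² = 1/(a).
Substituting a = 5.447 gives A² = 0.18359, so A = 0.42847.

A ≈ 0.4285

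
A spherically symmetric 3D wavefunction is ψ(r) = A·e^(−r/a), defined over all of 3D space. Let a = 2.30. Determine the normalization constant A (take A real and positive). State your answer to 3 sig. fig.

Normalization requires ∫|ψ|² 4πr² dr = 1, integrated from 0 to ∞.
The angular integral contributes 4π, leaving ∫₀^∞ r²|ψ|² dr.
Carrying out the integral gives A² · π·a^3.
So A² = (π·a^3)^(−1).
With a = 2.30: A² = 0.02616 and A = 0.1617.

A ≈ 0.162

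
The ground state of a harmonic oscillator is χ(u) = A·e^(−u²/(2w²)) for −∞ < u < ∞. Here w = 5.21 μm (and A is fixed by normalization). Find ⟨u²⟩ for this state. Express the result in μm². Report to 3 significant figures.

By definition ⟨u²⟩ = ∫ u^2 |χ(u)|² du.
With ∫_{−∞}^{∞} u^(2m) e^(−αu²) du = (2m−1)!!·√π / (2^m α^(m+1/2)), the ratio of the moment integral to the normalization integral gives ⟨u²⟩ = w^2/2.
Putting w = 5.21 gives 13.57.

⟨u^2⟩ ≈ 13.6 μm^2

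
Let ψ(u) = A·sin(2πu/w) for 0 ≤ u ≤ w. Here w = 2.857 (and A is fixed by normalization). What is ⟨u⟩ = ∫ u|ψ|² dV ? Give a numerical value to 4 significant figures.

⟨u⟩ = ∫ u |ψ|² du over the full domain.
Since the A² factors cancel between numerator and denominator, ⟨u⟩ = w/2.
Putting w = 2.857 gives 1.4285.

⟨u⟩ ≈ 1.429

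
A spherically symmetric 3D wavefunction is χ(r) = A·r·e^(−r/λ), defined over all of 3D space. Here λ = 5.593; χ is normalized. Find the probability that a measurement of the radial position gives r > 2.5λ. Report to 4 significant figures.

P ≈ 0.4405

With dV = 4πr²dr, the probability is ∫|χ|² dV over r > 2.5λ.
A² is fixed by ∫₀^∞ 4πr²|χ|² dr = 1, i.e. A² = (3·π·λ^5)^(−1).
Substituting u = r/λ, A², 4π and the length scale all cancel in the ratio: P = ∫_{2.5}^{∞} u^4·e^(-2·u) du / ∫_{0}^{∞} u^4·e^(-2·u) du.
With ∫ u^4·e^(-2·u) du = -(u^4/2 + u^3 + 3·u^2/2 + 3·u/2 + 3/4)·e^(-2·u) + C, the region integral is 1569·e^(-5)/32 and the full one is 3/4.
The region integral divided by the full integral gives P = 0.44049.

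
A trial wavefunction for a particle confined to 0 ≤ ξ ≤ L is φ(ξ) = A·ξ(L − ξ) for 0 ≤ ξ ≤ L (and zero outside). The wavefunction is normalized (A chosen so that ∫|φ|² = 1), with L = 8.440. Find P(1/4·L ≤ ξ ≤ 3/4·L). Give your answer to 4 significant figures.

|φ|² is the probability density, so P = ∫_{1/4·L}^{3/4·L} |φ|² dξ.
The normalization integral ∫|φ|²dξ over the whole domain equals L^5/30·A², and A² cancels in the ratio.
In terms of u = ξ/L (A² and the length scale cancel between numerator and denominator), P = [∫_{1/4}^{3/4} u^2·(1 - u)^2 du] / [∫_{0}^{1} u^2·(1 - u)^2 du].
Using ∫ u^2·(1 - u)^2 du = u^3·(6·u^2 - 15·u + 10)/30, the numerator is 203/7680 and the denominator is 1/30.
The result is P = 203/256.

P ≈ 0.7930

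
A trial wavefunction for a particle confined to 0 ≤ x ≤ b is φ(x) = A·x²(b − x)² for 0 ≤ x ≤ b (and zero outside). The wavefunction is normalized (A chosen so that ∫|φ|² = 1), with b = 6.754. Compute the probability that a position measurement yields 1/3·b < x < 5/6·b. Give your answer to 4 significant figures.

P ≈ 0.8462

The probability is P = ∫ |φ|² dx over [1/3·b, 5/6·b].
Since A² = 1/(b^9/630), this is the region integral divided by the full normalization integral.
Substituting u = x/b, A² and the length scale cancel in the ratio: P = ∫_{1/3}^{5/6} u^4·(1 - u)^4 du / ∫_{0}^{1} u^4·(1 - u)^4 du.
An antiderivative of u^4·(1 - u)^4 is u^5·(70·u^4 - 315·u^3 + 540·u^2 - 420·u + 126)/630; evaluating from 1/3 to 5/6 gives ≈ 0.00134318, while the full integral is 1/630.
Evaluating gives P = 0.84620.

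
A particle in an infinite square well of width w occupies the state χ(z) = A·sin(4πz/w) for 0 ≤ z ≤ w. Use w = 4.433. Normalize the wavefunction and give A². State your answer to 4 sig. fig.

Normalization requires ∫|χ|² dz = 1, integrated from 0 to w.
Using sin²θ = (1 − cos 2θ)/2, with χ = A·sin(4πz/w), the integral evaluates to A²·[w/2].
Hence A² = 1/[w/2].
With w = 4.433: A² = 0.45116 and A = 0.67169.

A^2 ≈ 0.4512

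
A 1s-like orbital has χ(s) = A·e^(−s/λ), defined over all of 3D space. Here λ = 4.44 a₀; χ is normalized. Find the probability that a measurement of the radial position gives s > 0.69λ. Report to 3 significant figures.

With dV = 4πs²ds, the probability is ∫|χ|² dV over s > 0.69λ.
A² is fixed by ∫₀^∞ 4πs²|χ|² ds = 1, i.e. A² = (π·λ^3)^(−1).
Substituting u = s/λ, A², 4π and the length scale all cancel in the ratio: P = ∫_{0.69}^{∞} u^2·e^(-2·u) du / ∫_{0}^{∞} u^2·e^(-2·u) du.
With ∫ u^2·e^(-2·u) du = -(2·u^2 + 2·u + 1)·e^(-2·u)/4 + C, the region integral is ≈ 0.20958 and the full one is 1/4.
This evaluates to P = 0.8383.

P ≈ 0.838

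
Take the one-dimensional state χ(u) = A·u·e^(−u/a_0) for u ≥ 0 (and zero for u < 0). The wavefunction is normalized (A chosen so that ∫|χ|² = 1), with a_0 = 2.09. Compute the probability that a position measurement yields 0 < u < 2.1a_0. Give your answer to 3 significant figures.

P = ∫_{0}^{2.1a_0} |χ(u)|² du.
The normalization integral ∫|χ|²du over the whole domain equals a_0^3/4·A², and A² cancels in the ratio.
Let t = u/a_0; then A² and the length scale cancel, so P = ∫_{0}^{2.1} t^2·e^(-2·t) dt ÷ ∫_{0}^{∞} t^2·e^(-2·t) dt.
With ∫ t^2·e^(-2·t) dt = -(2·t^2 + 2·t + 1)·e^(-2·t)/4 + C, the region integral is 1/4 - 701·e^(-21/5)/200 and the full one is 1/4.
Taking the ratio, P = 0.7898.

P ≈ 0.790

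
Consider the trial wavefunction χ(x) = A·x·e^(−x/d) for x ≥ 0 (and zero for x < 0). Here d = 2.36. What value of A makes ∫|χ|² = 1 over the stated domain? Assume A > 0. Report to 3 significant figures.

Require ∫ |χ|² dx = 1 over the whole domain.
With χ = A·x·e^(−x/d), the integral evaluates to A²·[d^3/4].
Setting this equal to 1 gives A² = 1/(d^3/4).
With d = 2.36: A² = 0.3043 and A = 0.5516.

A ≈ 0.552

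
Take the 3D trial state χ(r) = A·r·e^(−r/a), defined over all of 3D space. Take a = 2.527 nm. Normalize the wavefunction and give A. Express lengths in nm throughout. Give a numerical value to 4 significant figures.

We need A² ∫|f|² 4πr² dr = 1, taking the integral from 0 to ∞.
(Spherical symmetry: dV = 4πr² dr.)
Carrying out the integral gives A² · 3·π·a^5.
With a = 2.527: A² = 0.0010297 and A = 0.032089.

A ≈ 0.03209 nm^(-5/2)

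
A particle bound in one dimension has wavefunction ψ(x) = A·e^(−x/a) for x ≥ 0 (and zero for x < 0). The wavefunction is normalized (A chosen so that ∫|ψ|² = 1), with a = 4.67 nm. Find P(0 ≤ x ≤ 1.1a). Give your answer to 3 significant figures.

P ≈ 0.889

|ψ|² is the probability density, so P = ∫_{0}^{1.1a} |ψ|² dx.
The normalization integral ∫|ψ|²dx over the whole domain equals a/2·A², and A² cancels in the ratio.
Substituting u = x/a, A² and the length scale cancel in the ratio: P = ∫_{0}^{1.1} e^(-2·u) du / ∫_{0}^{∞} e^(-2·u) du.
An antiderivative of e^(-2·u) is -e^(-2·u)/2; evaluating from 0 to 1.1 gives 1/2 - e^(-11/5)/2, while the full integral is 1/2.
This works out to P = 0.8892.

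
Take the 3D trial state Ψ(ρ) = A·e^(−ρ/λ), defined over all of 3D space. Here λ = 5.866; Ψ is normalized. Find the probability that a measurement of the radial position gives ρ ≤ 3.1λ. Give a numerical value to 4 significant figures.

With dV = 4πρ²dρ, the probability is ∫|Ψ|² dV over ρ ≤ 3.1λ.
A² is fixed by ∫₀^∞ 4πρ²|Ψ|² dρ = 1, i.e. A² = (π·λ^3)^(−1).
Let u = ρ/λ; then A², 4π and the length scale all cancel, so P = ∫_{0}^{3.1} u^2·e^(-2·u) du ÷ ∫_{0}^{∞} u^2·e^(-2·u) du.
With ∫ u^2·e^(-2·u) du = -(2·u^2 + 2·u + 1)·e^(-2·u)/4 + C, the region integral is 1/4 - 1321·e^(-31/5)/200 and the full one is 1/4.
This evaluates to P = 0.94638.

P ≈ 0.9464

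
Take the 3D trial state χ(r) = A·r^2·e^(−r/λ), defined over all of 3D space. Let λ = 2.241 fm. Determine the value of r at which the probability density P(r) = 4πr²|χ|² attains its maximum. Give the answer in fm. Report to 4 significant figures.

r ≈ 6.723 fm

Set d/dr [P(r) = 4πr²|χ|²] = 0 and solve for r > 0.
This gives r = 3·λ.
With λ = 2.241, the most probable radial distance is 6.7230 fm.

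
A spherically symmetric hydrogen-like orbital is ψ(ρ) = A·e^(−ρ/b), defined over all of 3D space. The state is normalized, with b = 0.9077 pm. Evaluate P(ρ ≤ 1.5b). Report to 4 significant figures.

P ≈ 0.5768

With dV = 4πρ²dρ, the probability is ∫|ψ|² dV over ρ ≤ 1.5b.
Normalization gives A² = 1/(π·b^3).
Let u = ρ/b; then A², 4π and the length scale all cancel, so P = ∫_{0}^{1.5} u^2·e^(-2·u) du ÷ ∫_{0}^{∞} u^2·e^(-2·u) du.
An antiderivative of u^2·e^(-2·u) is -(2·u^2 + 2·u + 1)·e^(-2·u)/4; evaluating from 0 to 1.5 gives 1/4 - 17·e^(-3)/8, while the full integral is 1/4.
The region integral divided by the full integral gives P = 0.57681.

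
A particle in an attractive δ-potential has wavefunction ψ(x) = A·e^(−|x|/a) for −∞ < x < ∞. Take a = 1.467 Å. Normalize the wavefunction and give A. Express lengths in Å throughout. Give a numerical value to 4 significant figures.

A ≈ 0.8256 Å^(-1/2)

Require ∫ |ψ|² dx = 1 over the whole domain.
Recall ∫₀^∞ x^m e^(−x/β) dx = m!·β^(m+1), ∫|ψ|² dx = A²·(a).
Substituting a = 1.467 gives A² = 0.68166, so A = 0.82563.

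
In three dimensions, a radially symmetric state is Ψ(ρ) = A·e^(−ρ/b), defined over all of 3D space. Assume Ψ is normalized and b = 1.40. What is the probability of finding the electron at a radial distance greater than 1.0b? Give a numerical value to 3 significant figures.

P ≈ 0.677

Integrate the radial probability density 4πρ²|Ψ|² over ρ > 1.0b.
Normalization gives A² = 1/(π·b^3).
Let u = ρ/b; then A², 4π and the length scale all cancel, so P = ∫_{1.0}^{∞} u^2·e^(-2·u) du ÷ ∫_{0}^{∞} u^2·e^(-2·u) du.
With ∫ u^2·e^(-2·u) du = -(2·u^2 + 2·u + 1)·e^(-2·u)/4 + C, the region integral is 5·e^(-2)/4 and the full one is 1/4.
This evaluates to P = 0.6767.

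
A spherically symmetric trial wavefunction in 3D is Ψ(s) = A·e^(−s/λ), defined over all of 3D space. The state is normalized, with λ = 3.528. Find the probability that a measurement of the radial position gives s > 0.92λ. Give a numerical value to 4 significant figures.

Integrate the radial probability density 4πs²|Ψ|² over s > 0.92λ.
Normalization gives A² = 1/(π·λ^3).
In terms of u = s/λ (A², 4π and the length scale all cancel between numerator and denominator), P = [∫_{0.92}^{∞} u^2·e^(-2·u) du] / [∫_{0}^{∞} u^2·e^(-2·u) du].
With ∫ u^2·e^(-2·u) du = -(2·u^2 + 2·u + 1)·e^(-2·u)/4 + C, the region integral is 2833·e^(-46/25)/2500 and the full one is 1/4.
Taking the ratio yields P = 0.71989.

P ≈ 0.7199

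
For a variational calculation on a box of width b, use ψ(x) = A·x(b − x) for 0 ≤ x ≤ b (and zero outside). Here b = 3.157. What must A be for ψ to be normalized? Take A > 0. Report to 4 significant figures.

The normalization condition is ∫|ψ|² dx = 1 from 0 to b.
Expanding the polynomial and integrating term by term, the integral (without the A² prefactor) comes out to b^5/30.
Setting this equal to 1 gives A² = 1/(b^5/30).
Substituting b = 3.157 gives A² = 0.095664, so A = 0.30930.

A ≈ 0.3093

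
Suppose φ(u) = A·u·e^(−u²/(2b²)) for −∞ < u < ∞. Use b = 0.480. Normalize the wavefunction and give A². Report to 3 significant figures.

A^2 ≈ 10.2

We need A² ∫|f|² du = 1, taking the integral from −∞ to ∞.
The integral (without the A² prefactor) comes out to √(π)·b^3/2.
Hence A² = 1/[√(π)·b^3/2].
Plugging in b = 0.480 yields A = 3.194.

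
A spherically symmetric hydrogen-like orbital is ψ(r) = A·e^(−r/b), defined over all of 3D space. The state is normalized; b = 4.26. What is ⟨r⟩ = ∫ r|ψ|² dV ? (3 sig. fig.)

⟨r⟩ ≈ 6.39

The expectation value is the |ψ|²-weighted average of r: ∫ r|ψ|² 4πr² dr.
Using ∫₀^∞ rⁿ e^(−αr) dr = n!/αⁿ⁺¹, evaluating both integrals, ⟨r⟩ = 3·b/2.
Putting b = 4.26 gives 6.390.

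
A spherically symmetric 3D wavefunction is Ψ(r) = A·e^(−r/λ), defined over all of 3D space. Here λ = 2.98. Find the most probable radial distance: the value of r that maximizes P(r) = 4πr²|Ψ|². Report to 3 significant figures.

r ≈ 2.98

Differentiate P(r) = 4πr²|Ψ|² with respect to r and set to zero.
Solving yields r = λ.
With λ = 2.98, the most probable radial distance is 2.980.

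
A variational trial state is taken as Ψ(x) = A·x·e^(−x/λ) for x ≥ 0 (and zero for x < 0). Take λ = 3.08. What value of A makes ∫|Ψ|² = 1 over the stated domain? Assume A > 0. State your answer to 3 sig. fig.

A ≈ 0.370

Normalization requires ∫|Ψ|² dx = 1, integrated from 0 to ∞.
Recall ∫₀^∞ x^m e^(−x/β) dx = m!·β^(m+1), carrying out the integral gives A² · λ^3/4.
So A² = (λ^3/4)^(−1).
Substituting λ = 3.08 gives A² = 0.1369, so A = 0.3700.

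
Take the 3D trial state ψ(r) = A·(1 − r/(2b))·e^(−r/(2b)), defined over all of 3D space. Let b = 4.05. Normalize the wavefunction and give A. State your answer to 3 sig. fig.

A ≈ 0.0245

Normalization requires ∫|ψ|² 4πr² dr = 1, integrated from 0 to ∞.
(Spherical symmetry: dV = 4πr² dr.)
Recall ∫₀^∞ r^m e^(−r/β) dr = m!·β^(m+1), ∫|ψ|² 4πr² dr = A²·(8·π·b^3).
Hence A² = 1/[8·π·b^3].
With b = 4.05: A² = 0.0005990 and A = 0.02447.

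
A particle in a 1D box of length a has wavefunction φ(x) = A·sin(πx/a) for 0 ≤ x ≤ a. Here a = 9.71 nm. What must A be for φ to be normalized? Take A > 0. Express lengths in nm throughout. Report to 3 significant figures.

Normalization requires ∫|φ|² dx = 1, integrated from 0 to a.
With ∫₀^a sin²(nπx/a) dx = a/2, with φ = A·sin(πx/a), the integral evaluates to A²·[a/2].
So A² = (a/2)^(−1).
With a = 9.71: A² = 0.2060 and A = 0.4538.

A ≈ 0.454 nm^(-1/2)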